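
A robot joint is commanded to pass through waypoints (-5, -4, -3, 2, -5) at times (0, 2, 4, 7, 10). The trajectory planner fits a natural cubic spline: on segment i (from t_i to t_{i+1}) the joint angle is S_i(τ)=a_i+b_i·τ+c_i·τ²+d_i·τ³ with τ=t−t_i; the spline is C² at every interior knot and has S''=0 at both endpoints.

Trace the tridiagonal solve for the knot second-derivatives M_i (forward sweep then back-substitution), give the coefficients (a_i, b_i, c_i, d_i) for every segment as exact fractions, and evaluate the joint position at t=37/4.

  seg 0: a=-5 b=131/210 c=0 d=-13/420
  seg 1: a=-4 b=53/210 c=-13/70 d=13/84
  seg 2: a=-3 b=41/30 c=26/35 d=-3/14
  seg 3: a=2 b=4/105 c=-83/70 d=83/630
S(37/4) = -2165/896

Δ: Δ0=1/2, Δ1=1/2, Δ2=5/3, Δ3=-7/3
row 1: diag=8, rhs=0; c'=1/4, d'=0
row 2: denom=10−2·1/4=19/2; d'=(7−2·0)/(19/2)=14/19
row 3: denom=12−3·6/19=210/19; d'=(-24−3·14/19)/(210/19)=-83/35
back: M3=-83/35
back: M2=14/19−6/19·-83/35=52/35
back: M1=0−1/4·52/35=-13/35
M: M0=0, M1=-13/35, M2=52/35, M3=-83/35, M4=0
seg 0: a=-5, c=M0/2=0, d=(M1−M0)/(6·2)=-13/420, b=Δ0−h0·(2M0+M1)/6=131/210
seg 1: a=-4, c=M1/2=-13/70, d=(M2−M1)/(6·2)=13/84, b=Δ1−h1·(2M1+M2)/6=53/210
seg 2: a=-3, c=M2/2=26/35, d=(M3−M2)/(6·3)=-3/14, b=Δ2−h2·(2M2+M3)/6=41/30
seg 3: a=2, c=M3/2=-83/70, d=(M4−M3)/(6·3)=83/630, b=Δ3−h3·(2M3+M4)/6=4/105
t_q=37/4 → seg 3, τ=9/4; S=2+4/105·τ+-83/70·τ²+83/630·τ³=-2165/896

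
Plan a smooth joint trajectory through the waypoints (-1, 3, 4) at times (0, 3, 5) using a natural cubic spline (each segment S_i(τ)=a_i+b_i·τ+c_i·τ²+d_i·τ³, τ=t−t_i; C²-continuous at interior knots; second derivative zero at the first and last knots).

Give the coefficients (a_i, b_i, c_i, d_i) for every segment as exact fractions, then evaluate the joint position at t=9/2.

  seg 0: a=-1 b=19/12 c=0 d=-1/36
  seg 1: a=3 b=5/6 c=-1/4 d=1/24
S(9/2) = 245/64

Δ: Δ0=4/3, Δ1=1/2
row 1: diag=10, rhs=-5; c'=1/5, d'=-1/2
back: M1=-1/2
M: M0=0, M1=-1/2, M2=0
seg 0: a=-1, c=M0/2=0, d=(M1−M0)/(6·3)=-1/36, b=Δ0−h0·(2M0+M1)/6=19/12
seg 1: a=3, c=M1/2=-1/4, d=(M2−M1)/(6·2)=1/24, b=Δ1−h1·(2M1+M2)/6=5/6
t_q=9/2 → seg 1, τ=3/2; S=3+5/6·τ+-1/4·τ²+1/24·τ³=245/64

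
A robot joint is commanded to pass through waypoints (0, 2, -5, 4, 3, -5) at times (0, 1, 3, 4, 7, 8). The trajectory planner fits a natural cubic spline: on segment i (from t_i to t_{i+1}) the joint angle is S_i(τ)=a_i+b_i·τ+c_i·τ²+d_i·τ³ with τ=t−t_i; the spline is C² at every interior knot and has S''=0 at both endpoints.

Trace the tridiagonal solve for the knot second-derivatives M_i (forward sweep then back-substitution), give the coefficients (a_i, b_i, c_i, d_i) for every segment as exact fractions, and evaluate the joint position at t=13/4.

Δ: Δ0=2, Δ1=-7/2, Δ2=9, Δ3=-1/3, Δ4=-8
row 1: diag=6, rhs=-33; c'=1/3, d'=-11/2
row 2: denom=6−2·1/3=16/3; d'=(75−2·-11/2)/(16/3)=129/8
row 3: denom=8−1·3/16=125/16; d'=(-56−1·129/8)/(125/16)=-1154/125
row 4: denom=8−3·48/125=856/125; d'=(-46−3·-1154/125)/(856/125)=-286/107
back: M4=-286/107
back: M3=-1154/125−48/125·-286/107=-878/107
back: M2=129/8−3/16·-878/107=1890/107
back: M1=-11/2−1/3·1890/107=-2437/214
M: M0=0, M1=-2437/214, M2=1890/107, M3=-878/107, M4=-286/107, M5=0
seg 0: a=0, c=M0/2=0, d=(M1−M0)/(6·1)=-2437/1284, b=Δ0−h0·(2M0+M1)/6=5005/1284
seg 1: a=2, c=M1/2=-2437/428, d=(M2−M1)/(6·2)=6217/2568, b=Δ1−h1·(2M1+M2)/6=-1153/642
seg 2: a=-5, c=M2/2=945/107, d=(M3−M2)/(6·1)=-1384/321, b=Δ2−h2·(2M2+M3)/6=1438/321
seg 3: a=4, c=M3/2=-439/107, d=(M4−M3)/(6·3)=296/963, b=Δ3−h3·(2M3+M4)/6=2956/321
seg 4: a=3, c=M4/2=-143/107, d=(M5−M4)/(6·1)=143/321, b=Δ4−h4·(2M4+M5)/6=-2282/321
t_q=13/4 → seg 2, τ=1/4; S=-5+1438/321·τ+945/107·τ²+-1384/321·τ³=-5813/1712

  seg 0: a=0 b=5005/1284 c=0 d=-2437/1284
  seg 1: a=2 b=-1153/642 c=-2437/428 d=6217/2568
  seg 2: a=-5 b=1438/321 c=945/107 d=-1384/321
  seg 3: a=4 b=2956/321 c=-439/107 d=296/963
  seg 4: a=3 b=-2282/321 c=-143/107 d=143/321
S(13/4) = -5813/1712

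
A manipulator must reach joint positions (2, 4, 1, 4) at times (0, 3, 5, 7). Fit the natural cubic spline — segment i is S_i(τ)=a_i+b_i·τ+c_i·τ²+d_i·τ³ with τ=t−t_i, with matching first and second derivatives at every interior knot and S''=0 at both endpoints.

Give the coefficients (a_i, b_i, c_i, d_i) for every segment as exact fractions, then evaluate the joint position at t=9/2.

Δ: Δ0=2/3, Δ1=-3/2, Δ2=3/2
row 1: diag=10, rhs=-13; c'=1/5, d'=-13/10
row 2: denom=8−2·1/5=38/5; d'=(18−2·-13/10)/(38/5)=103/38
back: M2=103/38
back: M1=-13/10−1/5·103/38=-35/19
M: M0=0, M1=-35/19, M2=103/38, M3=0
seg 0: a=2, c=M0/2=0, d=(M1−M0)/(6·3)=-35/342, b=Δ0−h0·(2M0+M1)/6=181/114
seg 1: a=4, c=M1/2=-35/38, d=(M2−M1)/(6·2)=173/456, b=Δ1−h1·(2M1+M2)/6=-67/57
seg 2: a=1, c=M2/2=103/76, d=(M3−M2)/(6·2)=-103/456, b=Δ2−h2·(2M2+M3)/6=-35/114
t_q=9/2 → seg 1, τ=3/2; S=4+-67/57·τ+-35/38·τ²+173/456·τ³=1757/1216

  seg 0: a=2 b=181/114 c=0 d=-35/342
  seg 1: a=4 b=-67/57 c=-35/38 d=173/456
  seg 2: a=1 b=-35/114 c=103/76 d=-103/456
S(9/2) = 1757/1216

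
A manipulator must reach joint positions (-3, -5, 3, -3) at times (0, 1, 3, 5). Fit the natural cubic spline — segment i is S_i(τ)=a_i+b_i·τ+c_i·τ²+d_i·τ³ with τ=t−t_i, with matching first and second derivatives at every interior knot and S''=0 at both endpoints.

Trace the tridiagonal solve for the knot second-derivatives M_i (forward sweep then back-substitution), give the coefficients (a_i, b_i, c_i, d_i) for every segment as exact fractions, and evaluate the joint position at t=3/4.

  seg 0: a=-3 b=-75/22 c=0 d=31/22
  seg 1: a=-5 b=9/11 c=93/22 d=-29/22
  seg 2: a=3 b=21/11 c=-81/22 d=27/44
S(3/4) = -6987/1408

Δ: Δ0=-2, Δ1=4, Δ2=-3
row 1: diag=6, rhs=36; c'=1/3, d'=6
row 2: denom=8−2·1/3=22/3; d'=(-42−2·6)/(22/3)=-81/11
back: M2=-81/11
back: M1=6−1/3·-81/11=93/11
M: M0=0, M1=93/11, M2=-81/11, M3=0
seg 0: a=-3, c=M0/2=0, d=(M1−M0)/(6·1)=31/22, b=Δ0−h0·(2M0+M1)/6=-75/22
seg 1: a=-5, c=M1/2=93/22, d=(M2−M1)/(6·2)=-29/22, b=Δ1−h1·(2M1+M2)/6=9/11
seg 2: a=3, c=M2/2=-81/22, d=(M3−M2)/(6·2)=27/44, b=Δ2−h2·(2M2+M3)/6=21/11
t_q=3/4 → seg 0, τ=3/4; S=-3+-75/22·τ+0·τ²+31/22·τ³=-6987/1408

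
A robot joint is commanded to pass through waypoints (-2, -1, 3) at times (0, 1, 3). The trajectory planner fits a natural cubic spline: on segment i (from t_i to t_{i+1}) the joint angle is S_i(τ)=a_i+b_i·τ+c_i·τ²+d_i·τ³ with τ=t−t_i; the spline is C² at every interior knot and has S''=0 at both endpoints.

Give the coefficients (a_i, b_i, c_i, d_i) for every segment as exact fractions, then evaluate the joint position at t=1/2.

  seg 0: a=-2 b=5/6 c=0 d=1/6
  seg 1: a=-1 b=4/3 c=1/2 d=-1/12
S(1/2) = -25/16

Δ: Δ0=1, Δ1=2
row 1: diag=6, rhs=6; c'=1/3, d'=1
back: M1=1
M: M0=0, M1=1, M2=0
seg 0: a=-2, c=M0/2=0, d=(M1−M0)/(6·1)=1/6, b=Δ0−h0·(2M0+M1)/6=5/6
seg 1: a=-1, c=M1/2=1/2, d=(M2−M1)/(6·2)=-1/12, b=Δ1−h1·(2M1+M2)/6=4/3
t_q=1/2 → seg 0, τ=1/2; S=-2+5/6·τ+0·τ²+1/6·τ³=-25/16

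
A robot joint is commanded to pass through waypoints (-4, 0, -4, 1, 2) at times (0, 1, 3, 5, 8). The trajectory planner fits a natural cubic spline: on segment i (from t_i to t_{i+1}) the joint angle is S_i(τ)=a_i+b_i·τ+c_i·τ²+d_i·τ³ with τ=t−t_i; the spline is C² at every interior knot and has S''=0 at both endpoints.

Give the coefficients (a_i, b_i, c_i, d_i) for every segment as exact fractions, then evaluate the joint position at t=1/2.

Δ: Δ0=4, Δ1=-2, Δ2=5/2, Δ3=1/3
row 1: diag=6, rhs=-36; c'=1/3, d'=-6
row 2: denom=8−2·1/3=22/3; d'=(27−2·-6)/(22/3)=117/22
row 3: denom=10−2·3/11=104/11; d'=(-13−2·117/22)/(104/11)=-5/2
back: M3=-5/2
back: M2=117/22−3/11·-5/2=6
back: M1=-6−1/3·6=-8
M: M0=0, M1=-8, M2=6, M3=-5/2, M4=0
seg 0: a=-4, c=M0/2=0, d=(M1−M0)/(6·1)=-4/3, b=Δ0−h0·(2M0+M1)/6=16/3
seg 1: a=0, c=M1/2=-4, d=(M2−M1)/(6·2)=7/6, b=Δ1−h1·(2M1+M2)/6=4/3
seg 2: a=-4, c=M2/2=3, d=(M3−M2)/(6·2)=-17/24, b=Δ2−h2·(2M2+M3)/6=-2/3
seg 3: a=1, c=M3/2=-5/4, d=(M4−M3)/(6·3)=5/36, b=Δ3−h3·(2M3+M4)/6=17/6
t_q=1/2 → seg 0, τ=1/2; S=-4+16/3·τ+0·τ²+-4/3·τ³=-3/2

  seg 0: a=-4 b=16/3 c=0 d=-4/3
  seg 1: a=0 b=4/3 c=-4 d=7/6
  seg 2: a=-4 b=-2/3 c=3 d=-17/24
  seg 3: a=1 b=17/6 c=-5/4 d=5/36
S(1/2) = -3/2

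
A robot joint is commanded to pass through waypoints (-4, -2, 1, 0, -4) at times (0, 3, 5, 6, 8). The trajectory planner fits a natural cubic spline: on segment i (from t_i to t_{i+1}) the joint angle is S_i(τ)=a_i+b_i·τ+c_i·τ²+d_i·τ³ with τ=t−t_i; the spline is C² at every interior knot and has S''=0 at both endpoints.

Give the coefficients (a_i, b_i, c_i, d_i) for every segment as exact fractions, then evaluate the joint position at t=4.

Δ: Δ0=2/3, Δ1=3/2, Δ2=-1, Δ3=-2
row 1: diag=10, rhs=5; c'=1/5, d'=1/2
row 2: denom=6−2·1/5=28/5; d'=(-15−2·1/2)/(28/5)=-20/7
row 3: denom=6−1·5/28=163/28; d'=(-6−1·-20/7)/(163/28)=-88/163
back: M3=-88/163
back: M2=-20/7−5/28·-88/163=-450/163
back: M1=1/2−1/5·-450/163=343/326
M: M0=0, M1=343/326, M2=-450/163, M3=-88/163, M4=0
seg 0: a=-4, c=M0/2=0, d=(M1−M0)/(6·3)=343/5868, b=Δ0−h0·(2M0+M1)/6=275/1956
seg 1: a=-2, c=M1/2=343/652, d=(M2−M1)/(6·2)=-1243/3912, b=Δ1−h1·(2M1+M2)/6=1681/978
seg 2: a=1, c=M2/2=-225/163, d=(M3−M2)/(6·1)=181/489, b=Δ2−h2·(2M2+M3)/6=5/489
seg 3: a=0, c=M3/2=-44/163, d=(M4−M3)/(6·2)=22/489, b=Δ3−h3·(2M3+M4)/6=-802/489
t_q=4 → seg 1, τ=1; S=-2+1681/978·τ+343/652·τ²+-1243/3912·τ³=-95/1304

  seg 0: a=-4 b=275/1956 c=0 d=343/5868
  seg 1: a=-2 b=1681/978 c=343/652 d=-1243/3912
  seg 2: a=1 b=5/489 c=-225/163 d=181/489
  seg 3: a=0 b=-802/489 c=-44/163 d=22/489
S(4) = -95/1304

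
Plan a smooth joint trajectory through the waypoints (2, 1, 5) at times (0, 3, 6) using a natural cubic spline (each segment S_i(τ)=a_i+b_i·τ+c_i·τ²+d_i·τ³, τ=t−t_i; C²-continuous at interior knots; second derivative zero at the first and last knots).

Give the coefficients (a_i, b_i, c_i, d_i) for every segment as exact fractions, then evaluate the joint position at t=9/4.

  seg 0: a=2 b=-3/4 c=0 d=5/108
  seg 1: a=1 b=1/2 c=5/12 d=-5/108
S(9/4) = 215/256

Δ: Δ0=-1/3, Δ1=4/3
row 1: diag=12, rhs=10; c'=1/4, d'=5/6
back: M1=5/6
M: M0=0, M1=5/6, M2=0
seg 0: a=2, c=M0/2=0, d=(M1−M0)/(6·3)=5/108, b=Δ0−h0·(2M0+M1)/6=-3/4
seg 1: a=1, c=M1/2=5/12, d=(M2−M1)/(6·3)=-5/108, b=Δ1−h1·(2M1+M2)/6=1/2
t_q=9/4 → seg 0, τ=9/4; S=2+-3/4·τ+0·τ²+5/108·τ³=215/256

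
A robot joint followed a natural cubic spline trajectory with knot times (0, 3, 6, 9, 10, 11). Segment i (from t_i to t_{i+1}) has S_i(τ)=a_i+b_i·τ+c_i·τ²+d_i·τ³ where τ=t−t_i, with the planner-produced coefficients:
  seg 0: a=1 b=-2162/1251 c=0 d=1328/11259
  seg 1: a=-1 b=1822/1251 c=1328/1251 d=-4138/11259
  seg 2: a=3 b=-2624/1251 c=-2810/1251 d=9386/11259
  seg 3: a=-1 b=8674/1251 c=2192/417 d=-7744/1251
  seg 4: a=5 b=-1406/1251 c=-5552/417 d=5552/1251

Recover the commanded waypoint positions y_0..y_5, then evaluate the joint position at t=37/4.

y_0 = S_0(0) = a_0 = 1
y_1 = S_1(0) = a_1 = -1
y_2 = S_2(0) = a_2 = 3
y_3 = S_3(0) = a_3 = -1
y_4 = S_4(0) = a_4 = 5
y_5 = S_4(1) = -5
t_q=37/4 is in segment 3 (τ=1/4); S_3(τ)=805/834

y_0=1 y_1=-1 y_2=3 y_3=-1 y_4=5 y_5=-5
S(37/4) = 805/834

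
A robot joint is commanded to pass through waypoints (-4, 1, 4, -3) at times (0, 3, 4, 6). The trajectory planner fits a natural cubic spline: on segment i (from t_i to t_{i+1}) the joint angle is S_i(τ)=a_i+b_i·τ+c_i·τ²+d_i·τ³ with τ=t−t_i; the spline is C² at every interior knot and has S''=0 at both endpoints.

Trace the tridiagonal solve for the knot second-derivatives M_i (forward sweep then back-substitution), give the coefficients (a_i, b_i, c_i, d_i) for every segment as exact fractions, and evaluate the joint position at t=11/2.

  seg 0: a=-4 b=209/282 c=0 d=29/282
  seg 1: a=1 b=496/141 c=87/94 d=-407/282
  seg 2: a=4 b=293/282 c=-160/47 d=80/141
S(11/2) = -35/188

Δ: Δ0=5/3, Δ1=3, Δ2=-7/2
row 1: diag=8, rhs=8; c'=1/8, d'=1
row 2: denom=6−1·1/8=47/8; d'=(-39−1·1)/(47/8)=-320/47
back: M2=-320/47
back: M1=1−1/8·-320/47=87/47
M: M0=0, M1=87/47, M2=-320/47, M3=0
seg 0: a=-4, c=M0/2=0, d=(M1−M0)/(6·3)=29/282, b=Δ0−h0·(2M0+M1)/6=209/282
seg 1: a=1, c=M1/2=87/94, d=(M2−M1)/(6·1)=-407/282, b=Δ1−h1·(2M1+M2)/6=496/141
seg 2: a=4, c=M2/2=-160/47, d=(M3−M2)/(6·2)=80/141, b=Δ2−h2·(2M2+M3)/6=293/282
t_q=11/2 → seg 2, τ=3/2; S=4+293/282·τ+-160/47·τ²+80/141·τ³=-35/188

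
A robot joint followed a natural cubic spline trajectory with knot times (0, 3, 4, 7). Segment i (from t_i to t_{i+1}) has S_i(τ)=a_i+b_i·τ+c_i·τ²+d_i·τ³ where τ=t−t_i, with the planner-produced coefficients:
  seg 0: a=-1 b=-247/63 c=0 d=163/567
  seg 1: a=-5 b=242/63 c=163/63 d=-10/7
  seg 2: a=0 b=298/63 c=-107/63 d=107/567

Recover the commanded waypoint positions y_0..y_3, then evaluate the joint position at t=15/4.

y_0=-1 y_1=-5 y_2=0 y_3=4
S(15/4) = -851/672

y_0 = S_0(0) = a_0 = -1
y_1 = S_1(0) = a_1 = -5
y_2 = S_2(0) = a_2 = 0
y_3 = S_2(3) = 4
t_q=15/4 is in segment 1 (τ=3/4); S_1(τ)=-851/672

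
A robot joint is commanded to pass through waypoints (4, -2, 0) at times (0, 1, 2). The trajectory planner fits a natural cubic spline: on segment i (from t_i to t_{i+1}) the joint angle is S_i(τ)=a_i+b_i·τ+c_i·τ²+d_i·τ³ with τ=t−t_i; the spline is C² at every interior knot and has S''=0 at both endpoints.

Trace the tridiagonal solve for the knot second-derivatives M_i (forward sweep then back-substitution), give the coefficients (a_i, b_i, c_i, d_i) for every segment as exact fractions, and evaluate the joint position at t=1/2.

  seg 0: a=4 b=-8 c=0 d=2
  seg 1: a=-2 b=-2 c=6 d=-2
S(1/2) = 1/4

Δ: Δ0=-6, Δ1=2
row 1: diag=4, rhs=48; c'=1/4, d'=12
back: M1=12
M: M0=0, M1=12, M2=0
seg 0: a=4, c=M0/2=0, d=(M1−M0)/(6·1)=2, b=Δ0−h0·(2M0+M1)/6=-8
seg 1: a=-2, c=M1/2=6, d=(M2−M1)/(6·1)=-2, b=Δ1−h1·(2M1+M2)/6=-2
t_q=1/2 → seg 0, τ=1/2; S=4+-8·τ+0·τ²+2·τ³=1/4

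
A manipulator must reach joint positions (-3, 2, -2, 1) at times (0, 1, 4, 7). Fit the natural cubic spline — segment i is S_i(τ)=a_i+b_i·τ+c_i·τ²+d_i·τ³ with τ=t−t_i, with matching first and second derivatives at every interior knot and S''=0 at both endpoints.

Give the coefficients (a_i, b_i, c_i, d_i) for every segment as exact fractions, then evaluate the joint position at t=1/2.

  seg 0: a=-3 b=518/87 c=0 d=-83/87
  seg 1: a=2 b=269/87 c=-83/29 d=362/783
  seg 2: a=-2 b=-139/87 c=113/87 d=-113/783
S(1/2) = -33/232

Δ: Δ0=5, Δ1=-4/3, Δ2=1
row 1: diag=8, rhs=-38; c'=3/8, d'=-19/4
row 2: denom=12−3·3/8=87/8; d'=(14−3·-19/4)/(87/8)=226/87
back: M2=226/87
back: M1=-19/4−3/8·226/87=-166/29
M: M0=0, M1=-166/29, M2=226/87, M3=0
seg 0: a=-3, c=M0/2=0, d=(M1−M0)/(6·1)=-83/87, b=Δ0−h0·(2M0+M1)/6=518/87
seg 1: a=2, c=M1/2=-83/29, d=(M2−M1)/(6·3)=362/783, b=Δ1−h1·(2M1+M2)/6=269/87
seg 2: a=-2, c=M2/2=113/87, d=(M3−M2)/(6·3)=-113/783, b=Δ2−h2·(2M2+M3)/6=-139/87
t_q=1/2 → seg 0, τ=1/2; S=-3+518/87·τ+0·τ²+-83/87·τ³=-33/232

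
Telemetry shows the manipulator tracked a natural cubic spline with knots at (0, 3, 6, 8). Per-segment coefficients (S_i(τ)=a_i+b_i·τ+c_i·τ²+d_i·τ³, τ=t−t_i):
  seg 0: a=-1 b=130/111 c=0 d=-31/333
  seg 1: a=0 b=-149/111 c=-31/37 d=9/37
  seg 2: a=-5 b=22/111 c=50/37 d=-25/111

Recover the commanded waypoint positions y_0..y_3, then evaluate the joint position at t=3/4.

y_0=-1 y_1=0 y_2=-5 y_3=-1
S(3/4) = -381/2368

y_0 = S_0(0) = a_0 = -1
y_1 = S_1(0) = a_1 = 0
y_2 = S_2(0) = a_2 = -5
y_3 = S_2(2) = -1
t_q=3/4 is in segment 0 (τ=3/4); S_0(τ)=-381/2368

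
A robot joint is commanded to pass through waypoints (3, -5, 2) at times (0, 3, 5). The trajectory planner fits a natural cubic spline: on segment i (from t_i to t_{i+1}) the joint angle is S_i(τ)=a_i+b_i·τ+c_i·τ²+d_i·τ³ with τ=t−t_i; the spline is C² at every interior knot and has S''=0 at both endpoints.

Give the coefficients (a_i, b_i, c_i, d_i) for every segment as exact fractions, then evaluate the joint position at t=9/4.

Δ: Δ0=-8/3, Δ1=7/2
row 1: diag=10, rhs=37; c'=1/5, d'=37/10
back: M1=37/10
M: M0=0, M1=37/10, M2=0
seg 0: a=3, c=M0/2=0, d=(M1−M0)/(6·3)=37/180, b=Δ0−h0·(2M0+M1)/6=-271/60
seg 1: a=-5, c=M1/2=37/20, d=(M2−M1)/(6·2)=-37/120, b=Δ1−h1·(2M1+M2)/6=31/30
t_q=9/4 → seg 0, τ=9/4; S=3+-271/60·τ+0·τ²+37/180·τ³=-6171/1280

  seg 0: a=3 b=-271/60 c=0 d=37/180
  seg 1: a=-5 b=31/30 c=37/20 d=-37/120
S(9/4) = -6171/1280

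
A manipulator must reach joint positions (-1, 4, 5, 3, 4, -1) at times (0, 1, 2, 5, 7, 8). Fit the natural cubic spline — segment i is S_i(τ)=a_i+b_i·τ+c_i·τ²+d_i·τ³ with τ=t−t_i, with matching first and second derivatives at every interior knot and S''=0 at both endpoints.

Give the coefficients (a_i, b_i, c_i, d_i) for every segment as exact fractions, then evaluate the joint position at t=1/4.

  seg 0: a=-1 b=13543/2280 c=0 d=-2143/2280
  seg 1: a=4 b=3557/1140 c=-2143/760 d=319/456
  seg 2: a=5 b=-959/2280 c=-137/190 d=1457/6840
  seg 3: a=3 b=229/228 c=909/760 d=-1651/2280
  seg 4: a=4 b=-3307/1140 c=-2393/760 d=2393/2280
S(1/4) = 4575/9728

Δ: Δ0=5, Δ1=1, Δ2=-2/3, Δ3=1/2, Δ4=-5
row 1: diag=4, rhs=-24; c'=1/4, d'=-6
row 2: denom=8−1·1/4=31/4; d'=(-10−1·-6)/(31/4)=-16/31
row 3: denom=10−3·12/31=274/31; d'=(7−3·-16/31)/(274/31)=265/274
row 4: denom=6−2·31/137=760/137; d'=(-33−2·265/274)/(760/137)=-2393/380
back: M4=-2393/380
back: M3=265/274−31/137·-2393/380=909/380
back: M2=-16/31−12/31·909/380=-137/95
back: M1=-6−1/4·-137/95=-2143/380
M: M0=0, M1=-2143/380, M2=-137/95, M3=909/380, M4=-2393/380, M5=0
seg 0: a=-1, c=M0/2=0, d=(M1−M0)/(6·1)=-2143/2280, b=Δ0−h0·(2M0+M1)/6=13543/2280
seg 1: a=4, c=M1/2=-2143/760, d=(M2−M1)/(6·1)=319/456, b=Δ1−h1·(2M1+M2)/6=3557/1140
seg 2: a=5, c=M2/2=-137/190, d=(M3−M2)/(6·3)=1457/6840, b=Δ2−h2·(2M2+M3)/6=-959/2280
seg 3: a=3, c=M3/2=909/760, d=(M4−M3)/(6·2)=-1651/2280, b=Δ3−h3·(2M3+M4)/6=229/228
seg 4: a=4, c=M4/2=-2393/760, d=(M5−M4)/(6·1)=2393/2280, b=Δ4−h4·(2M4+M5)/6=-3307/1140
t_q=1/4 → seg 0, τ=1/4; S=-1+13543/2280·τ+0·τ²+-2143/2280·τ³=4575/9728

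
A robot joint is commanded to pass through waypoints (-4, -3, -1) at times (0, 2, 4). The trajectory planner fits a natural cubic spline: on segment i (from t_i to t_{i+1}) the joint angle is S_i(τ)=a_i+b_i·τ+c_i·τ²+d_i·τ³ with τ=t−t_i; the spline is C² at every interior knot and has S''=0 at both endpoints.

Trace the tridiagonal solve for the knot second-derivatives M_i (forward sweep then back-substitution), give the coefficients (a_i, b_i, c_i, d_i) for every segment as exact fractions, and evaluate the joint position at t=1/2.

  seg 0: a=-4 b=3/8 c=0 d=1/32
  seg 1: a=-3 b=3/4 c=3/16 d=-1/32
S(1/2) = -975/256

Δ: Δ0=1/2, Δ1=1
row 1: diag=8, rhs=3; c'=1/4, d'=3/8
back: M1=3/8
M: M0=0, M1=3/8, M2=0
seg 0: a=-4, c=M0/2=0, d=(M1−M0)/(6·2)=1/32, b=Δ0−h0·(2M0+M1)/6=3/8
seg 1: a=-3, c=M1/2=3/16, d=(M2−M1)/(6·2)=-1/32, b=Δ1−h1·(2M1+M2)/6=3/4
t_q=1/2 → seg 0, τ=1/2; S=-4+3/8·τ+0·τ²+1/32·τ³=-975/256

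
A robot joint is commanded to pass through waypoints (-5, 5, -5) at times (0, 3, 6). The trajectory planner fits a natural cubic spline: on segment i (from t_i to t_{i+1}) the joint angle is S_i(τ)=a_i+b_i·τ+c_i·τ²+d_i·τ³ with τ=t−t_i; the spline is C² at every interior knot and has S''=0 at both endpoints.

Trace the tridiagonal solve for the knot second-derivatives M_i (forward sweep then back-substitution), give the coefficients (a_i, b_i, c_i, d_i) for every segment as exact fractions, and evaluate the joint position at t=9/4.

  seg 0: a=-5 b=5 c=0 d=-5/27
  seg 1: a=5 b=0 c=-5/3 d=5/27
S(9/4) = 265/64

Δ: Δ0=10/3, Δ1=-10/3
row 1: diag=12, rhs=-40; c'=1/4, d'=-10/3
back: M1=-10/3
M: M0=0, M1=-10/3, M2=0
seg 0: a=-5, c=M0/2=0, d=(M1−M0)/(6·3)=-5/27, b=Δ0−h0·(2M0+M1)/6=5
seg 1: a=5, c=M1/2=-5/3, d=(M2−M1)/(6·3)=5/27, b=Δ1−h1·(2M1+M2)/6=0
t_q=9/4 → seg 0, τ=9/4; S=-5+5·τ+0·τ²+-5/27·τ³=265/64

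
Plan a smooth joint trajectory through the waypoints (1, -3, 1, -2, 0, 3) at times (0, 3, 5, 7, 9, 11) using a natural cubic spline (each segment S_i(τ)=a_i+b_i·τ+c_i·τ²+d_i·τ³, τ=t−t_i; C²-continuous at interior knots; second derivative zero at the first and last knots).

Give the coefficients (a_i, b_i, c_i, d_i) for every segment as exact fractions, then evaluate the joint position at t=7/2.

  seg 0: a=1 b=-2179/795 c=0 d=373/2385
  seg 1: a=-3 b=1178/795 c=373/265 d=-913/1590
  seg 2: a=1 b=176/795 c=-108/53 d=3743/6360
  seg 3: a=-2 b=-1379/1590 c=1583/1060 d=-89/318
  seg 4: a=0 b=2779/1590 c=-197/1060 d=197/6360
S(7/2) = -8391/4240

Δ: Δ0=-4/3, Δ1=2, Δ2=-3/2, Δ3=1, Δ4=3/2
row 1: diag=10, rhs=20; c'=1/5, d'=2
row 2: denom=8−2·1/5=38/5; d'=(-21−2·2)/(38/5)=-125/38
row 3: denom=8−2·5/19=142/19; d'=(15−2·-125/38)/(142/19)=205/71
row 4: denom=8−2·19/71=530/71; d'=(3−2·205/71)/(530/71)=-197/530
back: M4=-197/530
back: M3=205/71−19/71·-197/530=1583/530
back: M2=-125/38−5/19·1583/530=-216/53
back: M1=2−1/5·-216/53=746/265
M: M0=0, M1=746/265, M2=-216/53, M3=1583/530, M4=-197/530, M5=0
seg 0: a=1, c=M0/2=0, d=(M1−M0)/(6·3)=373/2385, b=Δ0−h0·(2M0+M1)/6=-2179/795
seg 1: a=-3, c=M1/2=373/265, d=(M2−M1)/(6·2)=-913/1590, b=Δ1−h1·(2M1+M2)/6=1178/795
seg 2: a=1, c=M2/2=-108/53, d=(M3−M2)/(6·2)=3743/6360, b=Δ2−h2·(2M2+M3)/6=176/795
seg 3: a=-2, c=M3/2=1583/1060, d=(M4−M3)/(6·2)=-89/318, b=Δ3−h3·(2M3+M4)/6=-1379/1590
seg 4: a=0, c=M4/2=-197/1060, d=(M5−M4)/(6·2)=197/6360, b=Δ4−h4·(2M4+M5)/6=2779/1590
t_q=7/2 → seg 1, τ=1/2; S=-3+1178/795·τ+373/265·τ²+-913/1590·τ³=-8391/4240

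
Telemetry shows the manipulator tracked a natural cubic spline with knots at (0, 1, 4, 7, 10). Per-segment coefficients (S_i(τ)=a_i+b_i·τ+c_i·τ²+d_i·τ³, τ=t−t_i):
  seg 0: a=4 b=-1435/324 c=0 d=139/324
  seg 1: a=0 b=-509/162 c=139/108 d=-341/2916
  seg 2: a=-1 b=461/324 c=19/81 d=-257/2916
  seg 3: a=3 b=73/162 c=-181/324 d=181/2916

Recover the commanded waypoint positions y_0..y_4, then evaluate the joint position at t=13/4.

y_0 = S_0(0) = a_0 = 4
y_1 = S_1(0) = a_1 = 0
y_2 = S_2(0) = a_2 = -1
y_3 = S_3(0) = a_3 = 3
y_4 = S_3(3) = 1
t_q=13/4 is in segment 1 (τ=9/4); S_1(τ)=-4345/2304

y_0=4 y_1=0 y_2=-1 y_3=3 y_4=1
S(13/4) = -4345/2304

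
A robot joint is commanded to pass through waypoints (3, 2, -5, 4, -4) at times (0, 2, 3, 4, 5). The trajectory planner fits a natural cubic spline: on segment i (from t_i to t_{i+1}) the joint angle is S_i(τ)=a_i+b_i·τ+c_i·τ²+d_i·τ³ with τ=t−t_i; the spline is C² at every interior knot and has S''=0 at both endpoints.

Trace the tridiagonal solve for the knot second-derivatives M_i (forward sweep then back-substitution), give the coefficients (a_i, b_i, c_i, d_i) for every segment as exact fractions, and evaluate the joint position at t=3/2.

  seg 0: a=3 b=157/43 c=0 d=-357/344
  seg 1: a=2 b=-757/86 c=-1071/172 d=1381/172
  seg 2: a=-5 b=487/172 c=768/43 d=-2011/172
  seg 3: a=4 b=299/86 c=-2961/172 d=987/172
S(3/2) = 13689/2752

Δ: Δ0=-1/2, Δ1=-7, Δ2=9, Δ3=-8
row 1: diag=6, rhs=-39; c'=1/6, d'=-13/2
row 2: denom=4−1·1/6=23/6; d'=(96−1·-13/2)/(23/6)=615/23
row 3: denom=4−1·6/23=86/23; d'=(-102−1·615/23)/(86/23)=-2961/86
back: M3=-2961/86
back: M2=615/23−6/23·-2961/86=1536/43
back: M1=-13/2−1/6·1536/43=-1071/86
M: M0=0, M1=-1071/86, M2=1536/43, M3=-2961/86, M4=0
seg 0: a=3, c=M0/2=0, d=(M1−M0)/(6·2)=-357/344, b=Δ0−h0·(2M0+M1)/6=157/43
seg 1: a=2, c=M1/2=-1071/172, d=(M2−M1)/(6·1)=1381/172, b=Δ1−h1·(2M1+M2)/6=-757/86
seg 2: a=-5, c=M2/2=768/43, d=(M3−M2)/(6·1)=-2011/172, b=Δ2−h2·(2M2+M3)/6=487/172
seg 3: a=4, c=M3/2=-2961/172, d=(M4−M3)/(6·1)=987/172, b=Δ3−h3·(2M3+M4)/6=299/86
t_q=3/2 → seg 0, τ=3/2; S=3+157/43·τ+0·τ²+-357/344·τ³=13689/2752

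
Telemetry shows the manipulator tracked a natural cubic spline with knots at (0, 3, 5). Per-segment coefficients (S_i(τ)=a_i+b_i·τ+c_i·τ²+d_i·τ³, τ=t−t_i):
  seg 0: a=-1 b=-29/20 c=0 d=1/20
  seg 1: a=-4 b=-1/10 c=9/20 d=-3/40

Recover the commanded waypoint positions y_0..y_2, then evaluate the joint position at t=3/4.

y_0 = S_0(0) = a_0 = -1
y_1 = S_1(0) = a_1 = -4
y_2 = S_1(2) = -3
t_q=3/4 is in segment 0 (τ=3/4); S_0(τ)=-529/256

y_0=-1 y_1=-4 y_2=-3
S(3/4) = -529/256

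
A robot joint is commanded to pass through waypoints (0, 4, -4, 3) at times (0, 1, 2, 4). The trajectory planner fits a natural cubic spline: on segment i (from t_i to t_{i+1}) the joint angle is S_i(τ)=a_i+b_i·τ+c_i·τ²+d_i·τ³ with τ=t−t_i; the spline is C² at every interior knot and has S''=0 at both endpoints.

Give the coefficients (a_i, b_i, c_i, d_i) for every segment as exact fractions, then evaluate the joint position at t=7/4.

  seg 0: a=0 b=351/46 c=0 d=-167/46
  seg 1: a=4 b=-75/23 c=-501/46 d=283/46
  seg 2: a=-4 b=-303/46 c=174/23 d=-29/23
S(7/4) = -253/128

Δ: Δ0=4, Δ1=-8, Δ2=7/2
row 1: diag=4, rhs=-72; c'=1/4, d'=-18
row 2: denom=6−1·1/4=23/4; d'=(69−1·-18)/(23/4)=348/23
back: M2=348/23
back: M1=-18−1/4·348/23=-501/23
M: M0=0, M1=-501/23, M2=348/23, M3=0
seg 0: a=0, c=M0/2=0, d=(M1−M0)/(6·1)=-167/46, b=Δ0−h0·(2M0+M1)/6=351/46
seg 1: a=4, c=M1/2=-501/46, d=(M2−M1)/(6·1)=283/46, b=Δ1−h1·(2M1+M2)/6=-75/23
seg 2: a=-4, c=M2/2=174/23, d=(M3−M2)/(6·2)=-29/23, b=Δ2−h2·(2M2+M3)/6=-303/46
t_q=7/4 → seg 1, τ=3/4; S=4+-75/23·τ+-501/46·τ²+283/46·τ³=-253/128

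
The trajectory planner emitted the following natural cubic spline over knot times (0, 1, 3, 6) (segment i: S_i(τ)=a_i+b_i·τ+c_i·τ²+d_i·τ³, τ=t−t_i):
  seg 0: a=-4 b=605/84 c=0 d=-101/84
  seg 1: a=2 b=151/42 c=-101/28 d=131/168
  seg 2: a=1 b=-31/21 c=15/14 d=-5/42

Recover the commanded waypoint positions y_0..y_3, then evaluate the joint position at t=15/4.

y_0 = S_0(0) = a_0 = -4
y_1 = S_1(0) = a_1 = 2
y_2 = S_2(0) = a_2 = 1
y_3 = S_2(3) = 3
t_q=15/4 is in segment 2 (τ=3/4); S_2(τ)=57/128

y_0=-4 y_1=2 y_2=1 y_3=3
S(15/4) = 57/128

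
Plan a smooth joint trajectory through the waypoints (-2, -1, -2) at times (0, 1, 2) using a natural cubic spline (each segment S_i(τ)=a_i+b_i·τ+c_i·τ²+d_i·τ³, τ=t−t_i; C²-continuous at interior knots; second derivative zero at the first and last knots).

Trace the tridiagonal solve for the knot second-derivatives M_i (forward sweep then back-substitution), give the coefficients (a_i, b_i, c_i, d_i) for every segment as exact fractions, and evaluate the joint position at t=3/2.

Δ: Δ0=1, Δ1=-1
row 1: diag=4, rhs=-12; c'=1/4, d'=-3
back: M1=-3
M: M0=0, M1=-3, M2=0
seg 0: a=-2, c=M0/2=0, d=(M1−M0)/(6·1)=-1/2, b=Δ0−h0·(2M0+M1)/6=3/2
seg 1: a=-1, c=M1/2=-3/2, d=(M2−M1)/(6·1)=1/2, b=Δ1−h1·(2M1+M2)/6=0
t_q=3/2 → seg 1, τ=1/2; S=-1+0·τ+-3/2·τ²+1/2·τ³=-21/16

  seg 0: a=-2 b=3/2 c=0 d=-1/2
  seg 1: a=-1 b=0 c=-3/2 d=1/2
S(3/2) = -21/16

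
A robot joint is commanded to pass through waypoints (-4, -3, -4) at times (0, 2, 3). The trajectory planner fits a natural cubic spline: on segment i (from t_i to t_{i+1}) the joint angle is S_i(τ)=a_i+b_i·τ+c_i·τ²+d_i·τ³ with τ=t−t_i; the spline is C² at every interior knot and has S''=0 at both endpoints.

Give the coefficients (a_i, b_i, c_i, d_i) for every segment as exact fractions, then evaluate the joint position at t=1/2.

Δ: Δ0=1/2, Δ1=-1
row 1: diag=6, rhs=-9; c'=1/6, d'=-3/2
back: M1=-3/2
M: M0=0, M1=-3/2, M2=0
seg 0: a=-4, c=M0/2=0, d=(M1−M0)/(6·2)=-1/8, b=Δ0−h0·(2M0+M1)/6=1
seg 1: a=-3, c=M1/2=-3/4, d=(M2−M1)/(6·1)=1/4, b=Δ1−h1·(2M1+M2)/6=-1/2
t_q=1/2 → seg 0, τ=1/2; S=-4+1·τ+0·τ²+-1/8·τ³=-225/64

  seg 0: a=-4 b=1 c=0 d=-1/8
  seg 1: a=-3 b=-1/2 c=-3/4 d=1/4
S(1/2) = -225/64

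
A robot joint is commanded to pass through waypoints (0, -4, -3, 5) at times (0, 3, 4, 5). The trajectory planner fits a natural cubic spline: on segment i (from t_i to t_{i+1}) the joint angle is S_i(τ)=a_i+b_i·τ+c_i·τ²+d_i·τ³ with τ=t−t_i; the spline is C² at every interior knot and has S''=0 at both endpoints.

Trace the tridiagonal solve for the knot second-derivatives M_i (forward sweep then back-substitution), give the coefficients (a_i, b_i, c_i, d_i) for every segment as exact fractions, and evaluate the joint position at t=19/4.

Δ: Δ0=-4/3, Δ1=1, Δ2=8
row 1: diag=8, rhs=14; c'=1/8, d'=7/4
row 2: denom=4−1·1/8=31/8; d'=(42−1·7/4)/(31/8)=322/31
back: M2=322/31
back: M1=7/4−1/8·322/31=14/31
M: M0=0, M1=14/31, M2=322/31, M3=0
seg 0: a=0, c=M0/2=0, d=(M1−M0)/(6·3)=7/279, b=Δ0−h0·(2M0+M1)/6=-145/93
seg 1: a=-4, c=M1/2=7/31, d=(M2−M1)/(6·1)=154/93, b=Δ1−h1·(2M1+M2)/6=-82/93
seg 2: a=-3, c=M2/2=161/31, d=(M3−M2)/(6·1)=-161/93, b=Δ2−h2·(2M2+M3)/6=422/93
t_q=19/4 → seg 2, τ=3/4; S=-3+422/93·τ+161/31·τ²+-161/93·τ³=5147/1984

  seg 0: a=0 b=-145/93 c=0 d=7/279
  seg 1: a=-4 b=-82/93 c=7/31 d=154/93
  seg 2: a=-3 b=422/93 c=161/31 d=-161/93
S(19/4) = 5147/1984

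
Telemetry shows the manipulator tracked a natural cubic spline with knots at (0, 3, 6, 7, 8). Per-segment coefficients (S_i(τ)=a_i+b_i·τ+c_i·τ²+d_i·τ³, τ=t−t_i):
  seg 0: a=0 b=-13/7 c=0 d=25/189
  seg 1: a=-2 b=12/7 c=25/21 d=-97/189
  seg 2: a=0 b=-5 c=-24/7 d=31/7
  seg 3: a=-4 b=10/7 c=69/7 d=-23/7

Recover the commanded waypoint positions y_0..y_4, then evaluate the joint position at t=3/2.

y_0=0 y_1=-2 y_2=0 y_3=-4 y_4=4
S(3/2) = -131/56

y_0 = S_0(0) = a_0 = 0
y_1 = S_1(0) = a_1 = -2
y_2 = S_2(0) = a_2 = 0
y_3 = S_3(0) = a_3 = -4
y_4 = S_3(1) = 4
t_q=3/2 is in segment 0 (τ=3/2); S_0(τ)=-131/56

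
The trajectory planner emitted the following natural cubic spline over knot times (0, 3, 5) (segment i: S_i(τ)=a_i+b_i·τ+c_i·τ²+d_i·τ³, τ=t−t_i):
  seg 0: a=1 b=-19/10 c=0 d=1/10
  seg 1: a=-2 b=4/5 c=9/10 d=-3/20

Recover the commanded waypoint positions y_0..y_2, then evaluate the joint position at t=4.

y_0=1 y_1=-2 y_2=2
S(4) = -9/20

y_0 = S_0(0) = a_0 = 1
y_1 = S_1(0) = a_1 = -2
y_2 = S_1(2) = 2
t_q=4 is in segment 1 (τ=1); S_1(τ)=-9/20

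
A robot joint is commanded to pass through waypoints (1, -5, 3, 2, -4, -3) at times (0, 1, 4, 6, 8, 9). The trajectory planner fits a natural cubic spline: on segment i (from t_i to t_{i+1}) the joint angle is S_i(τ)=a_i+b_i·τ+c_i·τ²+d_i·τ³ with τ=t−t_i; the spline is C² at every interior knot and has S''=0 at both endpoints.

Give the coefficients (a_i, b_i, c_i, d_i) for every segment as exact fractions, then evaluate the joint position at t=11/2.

  seg 0: a=1 b=-16108/2199 c=0 d=2914/2199
  seg 1: a=-5 b=-7366/2199 c=2914/733 d=-1444/2199
  seg 2: a=3 b=6098/2199 c=-1418/733 d=2621/17592
  seg 3: a=2 b=-13973/4398 c=-3051/2932 d=2483/4398
  seg 4: a=-4 b=-2483/4398 c=6881/2932 d=-6881/8796
S(11/2) = 155269/46912

Δ: Δ0=-6, Δ1=8/3, Δ2=-1/2, Δ3=-3, Δ4=1
row 1: diag=8, rhs=52; c'=3/8, d'=13/2
row 2: denom=10−3·3/8=71/8; d'=(-19−3·13/2)/(71/8)=-308/71
row 3: denom=8−2·16/71=536/71; d'=(-15−2·-308/71)/(536/71)=-449/536
row 4: denom=6−2·71/268=733/134; d'=(24−2·-449/536)/(733/134)=6881/1466
back: M4=6881/1466
back: M3=-449/536−71/268·6881/1466=-3051/1466
back: M2=-308/71−16/71·-3051/1466=-2836/733
back: M1=13/2−3/8·-2836/733=5828/733
M: M0=0, M1=5828/733, M2=-2836/733, M3=-3051/1466, M4=6881/1466, M5=0
seg 0: a=1, c=M0/2=0, d=(M1−M0)/(6·1)=2914/2199, b=Δ0−h0·(2M0+M1)/6=-16108/2199
seg 1: a=-5, c=M1/2=2914/733, d=(M2−M1)/(6·3)=-1444/2199, b=Δ1−h1·(2M1+M2)/6=-7366/2199
seg 2: a=3, c=M2/2=-1418/733, d=(M3−M2)/(6·2)=2621/17592, b=Δ2−h2·(2M2+M3)/6=6098/2199
seg 3: a=2, c=M3/2=-3051/2932, d=(M4−M3)/(6·2)=2483/4398, b=Δ3−h3·(2M3+M4)/6=-13973/4398
seg 4: a=-4, c=M4/2=6881/2932, d=(M5−M4)/(6·1)=-6881/8796, b=Δ4−h4·(2M4+M5)/6=-2483/4398
t_q=11/2 → seg 2, τ=3/2; S=3+6098/2199·τ+-1418/733·τ²+2621/17592·τ³=155269/46912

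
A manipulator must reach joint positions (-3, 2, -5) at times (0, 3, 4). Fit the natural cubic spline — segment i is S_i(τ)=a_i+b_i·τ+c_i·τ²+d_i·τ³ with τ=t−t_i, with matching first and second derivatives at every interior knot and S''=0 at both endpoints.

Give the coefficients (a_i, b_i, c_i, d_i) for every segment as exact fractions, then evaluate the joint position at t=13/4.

  seg 0: a=-3 b=59/12 c=0 d=-13/36
  seg 1: a=2 b=-29/6 c=-13/4 d=13/12
S(13/4) = 155/256

Δ: Δ0=5/3, Δ1=-7
row 1: diag=8, rhs=-52; c'=1/8, d'=-13/2
back: M1=-13/2
M: M0=0, M1=-13/2, M2=0
seg 0: a=-3, c=M0/2=0, d=(M1−M0)/(6·3)=-13/36, b=Δ0−h0·(2M0+M1)/6=59/12
seg 1: a=2, c=M1/2=-13/4, d=(M2−M1)/(6·1)=13/12, b=Δ1−h1·(2M1+M2)/6=-29/6
t_q=13/4 → seg 1, τ=1/4; S=2+-29/6·τ+-13/4·τ²+13/12·τ³=155/256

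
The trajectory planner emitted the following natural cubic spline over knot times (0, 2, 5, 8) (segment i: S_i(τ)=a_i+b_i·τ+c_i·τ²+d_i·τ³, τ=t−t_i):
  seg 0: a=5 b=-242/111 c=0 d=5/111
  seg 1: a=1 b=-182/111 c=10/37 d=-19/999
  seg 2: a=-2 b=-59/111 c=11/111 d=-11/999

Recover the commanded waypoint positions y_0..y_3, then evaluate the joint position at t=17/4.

y_0=5 y_1=1 y_2=-2 y_3=-3
S(17/4) = -3641/2368

y_0 = S_0(0) = a_0 = 5
y_1 = S_1(0) = a_1 = 1
y_2 = S_2(0) = a_2 = -2
y_3 = S_2(3) = -3
t_q=17/4 is in segment 1 (τ=9/4); S_1(τ)=-3641/2368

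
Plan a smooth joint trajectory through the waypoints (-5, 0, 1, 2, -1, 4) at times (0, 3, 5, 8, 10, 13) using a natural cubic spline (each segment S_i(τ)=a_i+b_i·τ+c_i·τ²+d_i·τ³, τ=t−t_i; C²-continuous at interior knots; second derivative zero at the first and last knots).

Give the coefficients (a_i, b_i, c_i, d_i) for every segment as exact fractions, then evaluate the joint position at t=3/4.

  seg 0: a=-5 b=639/308 c=0 d=-377/8316
  seg 1: a=0 b=131/154 c=-377/924 d=215/1848
  seg 2: a=1 b=142/231 c=67/231 d=-38/297
  seg 3: a=2 b=-254/231 c=-199/231 d=611/1848
  seg 4: a=-1 b=-89/154 c=1037/924 d=-1037/8316
S(3/4) = -68265/19712

Δ: Δ0=5/3, Δ1=1/2, Δ2=1/3, Δ3=-3/2, Δ4=5/3
row 1: diag=10, rhs=-7; c'=1/5, d'=-7/10
row 2: denom=10−2·1/5=48/5; d'=(-1−2·-7/10)/(48/5)=1/24
row 3: denom=10−3·5/16=145/16; d'=(-11−3·1/24)/(145/16)=-178/145
row 4: denom=10−2·32/145=1386/145; d'=(19−2·-178/145)/(1386/145)=1037/462
back: M4=1037/462
back: M3=-178/145−32/145·1037/462=-398/231
back: M2=1/24−5/16·-398/231=134/231
back: M1=-7/10−1/5·134/231=-377/462
M: M0=0, M1=-377/462, M2=134/231, M3=-398/231, M4=1037/462, M5=0
seg 0: a=-5, c=M0/2=0, d=(M1−M0)/(6·3)=-377/8316, b=Δ0−h0·(2M0+M1)/6=639/308
seg 1: a=0, c=M1/2=-377/924, d=(M2−M1)/(6·2)=215/1848, b=Δ1−h1·(2M1+M2)/6=131/154
seg 2: a=1, c=M2/2=67/231, d=(M3−M2)/(6·3)=-38/297, b=Δ2−h2·(2M2+M3)/6=142/231
seg 3: a=2, c=M3/2=-199/231, d=(M4−M3)/(6·2)=611/1848, b=Δ3−h3·(2M3+M4)/6=-254/231
seg 4: a=-1, c=M4/2=1037/924, d=(M5−M4)/(6·3)=-1037/8316, b=Δ4−h4·(2M4+M5)/6=-89/154
t_q=3/4 → seg 0, τ=3/4; S=-5+639/308·τ+0·τ²+-377/8316·τ³=-68265/19712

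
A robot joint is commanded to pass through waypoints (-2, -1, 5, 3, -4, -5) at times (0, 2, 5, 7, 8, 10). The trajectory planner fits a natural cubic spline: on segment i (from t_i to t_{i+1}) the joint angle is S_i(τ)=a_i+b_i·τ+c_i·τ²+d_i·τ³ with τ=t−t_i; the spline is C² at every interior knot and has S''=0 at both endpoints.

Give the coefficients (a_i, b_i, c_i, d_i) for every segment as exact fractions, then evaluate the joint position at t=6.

  seg 0: a=-2 b=749/5890 c=0 d=549/5890
  seg 1: a=-1 b=7337/5890 c=1647/2945 d=-1813/17670
  seg 2: a=5 b=5392/2945 c=-429/1178 d=-1548/2945
  seg 3: a=3 b=-17474/2945 c=-20721/5890 d=14439/5890
  seg 4: a=-4 b=-33073/5890 c=11298/2945 d=-1883/2945
S(6) = 34993/5890

Δ: Δ0=1/2, Δ1=2, Δ2=-1, Δ3=-7, Δ4=-1/2
row 1: diag=10, rhs=9; c'=3/10, d'=9/10
row 2: denom=10−3·3/10=91/10; d'=(-18−3·9/10)/(91/10)=-207/91
row 3: denom=6−2·20/91=506/91; d'=(-36−2·-207/91)/(506/91)=-1431/253
row 4: denom=6−1·91/506=2945/506; d'=(39−1·-1431/253)/(2945/506)=22596/2945
back: M4=22596/2945
back: M3=-1431/253−91/506·22596/2945=-20721/2945
back: M2=-207/91−20/91·-20721/2945=-429/589
back: M1=9/10−3/10·-429/589=3294/2945
M: M0=0, M1=3294/2945, M2=-429/589, M3=-20721/2945, M4=22596/2945, M5=0
seg 0: a=-2, c=M0/2=0, d=(M1−M0)/(6·2)=549/5890, b=Δ0−h0·(2M0+M1)/6=749/5890
seg 1: a=-1, c=M1/2=1647/2945, d=(M2−M1)/(6·3)=-1813/17670, b=Δ1−h1·(2M1+M2)/6=7337/5890
seg 2: a=5, c=M2/2=-429/1178, d=(M3−M2)/(6·2)=-1548/2945, b=Δ2−h2·(2M2+M3)/6=5392/2945
seg 3: a=3, c=M3/2=-20721/5890, d=(M4−M3)/(6·1)=14439/5890, b=Δ3−h3·(2M3+M4)/6=-17474/2945
seg 4: a=-4, c=M4/2=11298/2945, d=(M5−M4)/(6·2)=-1883/2945, b=Δ4−h4·(2M4+M5)/6=-33073/5890
t_q=6 → seg 2, τ=1; S=5+5392/2945·τ+-429/1178·τ²+-1548/2945·τ³=34993/5890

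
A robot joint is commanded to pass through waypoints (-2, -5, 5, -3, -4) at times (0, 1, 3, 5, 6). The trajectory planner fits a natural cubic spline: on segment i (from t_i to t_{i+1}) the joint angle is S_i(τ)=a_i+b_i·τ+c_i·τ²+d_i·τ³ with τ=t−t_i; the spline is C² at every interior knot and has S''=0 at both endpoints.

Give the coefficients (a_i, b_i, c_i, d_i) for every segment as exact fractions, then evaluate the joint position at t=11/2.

  seg 0: a=-2 b=-149/30 c=0 d=59/30
  seg 1: a=-5 b=14/15 c=59/10 d=-29/15
  seg 2: a=5 b=4/3 c=-57/10 d=91/60
  seg 3: a=-3 b=-49/15 c=17/5 d=-17/15
S(11/2) = -157/40

Δ: Δ0=-3, Δ1=5, Δ2=-4, Δ3=-1
row 1: diag=6, rhs=48; c'=1/3, d'=8
row 2: denom=8−2·1/3=22/3; d'=(-54−2·8)/(22/3)=-105/11
row 3: denom=6−2·3/11=60/11; d'=(18−2·-105/11)/(60/11)=34/5
back: M3=34/5
back: M2=-105/11−3/11·34/5=-57/5
back: M1=8−1/3·-57/5=59/5
M: M0=0, M1=59/5, M2=-57/5, M3=34/5, M4=0
seg 0: a=-2, c=M0/2=0, d=(M1−M0)/(6·1)=59/30, b=Δ0−h0·(2M0+M1)/6=-149/30
seg 1: a=-5, c=M1/2=59/10, d=(M2−M1)/(6·2)=-29/15, b=Δ1−h1·(2M1+M2)/6=14/15
seg 2: a=5, c=M2/2=-57/10, d=(M3−M2)/(6·2)=91/60, b=Δ2−h2·(2M2+M3)/6=4/3
seg 3: a=-3, c=M3/2=17/5, d=(M4−M3)/(6·1)=-17/15, b=Δ3−h3·(2M3+M4)/6=-49/15
t_q=11/2 → seg 3, τ=1/2; S=-3+-49/15·τ+17/5·τ²+-17/15·τ³=-157/40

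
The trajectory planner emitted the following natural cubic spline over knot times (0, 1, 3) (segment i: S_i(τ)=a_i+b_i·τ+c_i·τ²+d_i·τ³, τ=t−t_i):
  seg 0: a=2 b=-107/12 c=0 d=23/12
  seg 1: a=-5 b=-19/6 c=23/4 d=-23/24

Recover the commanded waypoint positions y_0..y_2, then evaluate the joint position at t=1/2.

y_0=2 y_1=-5 y_2=4
S(1/2) = -71/32

y_0 = S_0(0) = a_0 = 2
y_1 = S_1(0) = a_1 = -5
y_2 = S_1(2) = 4
t_q=1/2 is in segment 0 (τ=1/2); S_0(τ)=-71/32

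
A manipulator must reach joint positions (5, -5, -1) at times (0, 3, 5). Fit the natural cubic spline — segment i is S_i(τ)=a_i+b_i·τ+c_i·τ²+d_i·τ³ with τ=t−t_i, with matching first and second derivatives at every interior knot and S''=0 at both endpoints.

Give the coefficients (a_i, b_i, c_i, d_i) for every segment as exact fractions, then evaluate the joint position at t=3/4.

  seg 0: a=5 b=-74/15 c=0 d=8/45
  seg 1: a=-5 b=-2/15 c=8/5 d=-4/15
S(3/4) = 11/8

Δ: Δ0=-10/3, Δ1=2
row 1: diag=10, rhs=32; c'=1/5, d'=16/5
back: M1=16/5
M: M0=0, M1=16/5, M2=0
seg 0: a=5, c=M0/2=0, d=(M1−M0)/(6·3)=8/45, b=Δ0−h0·(2M0+M1)/6=-74/15
seg 1: a=-5, c=M1/2=8/5, d=(M2−M1)/(6·2)=-4/15, b=Δ1−h1·(2M1+M2)/6=-2/15
t_q=3/4 → seg 0, τ=3/4; S=5+-74/15·τ+0·τ²+8/45·τ³=11/8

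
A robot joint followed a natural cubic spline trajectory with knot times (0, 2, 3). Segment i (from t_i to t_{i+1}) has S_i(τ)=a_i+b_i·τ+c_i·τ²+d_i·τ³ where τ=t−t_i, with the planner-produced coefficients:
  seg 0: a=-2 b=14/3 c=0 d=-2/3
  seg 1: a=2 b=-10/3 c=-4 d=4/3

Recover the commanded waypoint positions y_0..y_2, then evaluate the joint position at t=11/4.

y_0 = S_0(0) = a_0 = -2
y_1 = S_1(0) = a_1 = 2
y_2 = S_1(1) = -4
t_q=11/4 is in segment 1 (τ=3/4); S_1(τ)=-35/16

y_0=-2 y_1=2 y_2=-4
S(11/4) = -35/16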